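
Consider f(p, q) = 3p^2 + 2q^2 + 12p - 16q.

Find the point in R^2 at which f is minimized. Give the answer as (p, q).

(-2, 4)

f(p,q) separates as A(p) + B(q), so its minimum is min A + min B.
A'(p) = 6p + 12 vanishes at p ∈ {-2}; B'(q) = 4q - 16 vanishes at q ∈ {4}.
Local minima of A (where A''>0): A(-2)=-12. Local minima of B: B(4)=-32.
So the global minimum of f is A(-2) + B(4) = -12 − 32 = -44, attained at (-2, 4).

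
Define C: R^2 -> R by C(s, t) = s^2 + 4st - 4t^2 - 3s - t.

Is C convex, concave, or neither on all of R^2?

neither

C is quadratic, so its Hessian is the constant matrix H = [[2, 4], [4, -8]].
det(H) = -32, tr(H) = -6.
det(H) < 0, so H is indefinite: neither convex nor concave.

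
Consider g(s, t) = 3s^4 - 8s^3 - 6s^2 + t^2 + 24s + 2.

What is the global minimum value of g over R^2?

g(s,t) separates as P(s) + Q(t) + 2, so its minimum is min P + min Q + 2.
P'(s) = 12(s - 2)(s - 1)(s + 1) vanishes at s ∈ {-1, 1, 2}; Q'(t) = 2t vanishes at t ∈ {0}.
Local minima of P (where P''>0): P(-1)=-19, P(2)=8. Local minima of Q: Q(0)=0.
So the global minimum of g is P(-1) + Q(0) + 2 = -19 + 0 + 2 = -17, attained at (-1, 0).

-17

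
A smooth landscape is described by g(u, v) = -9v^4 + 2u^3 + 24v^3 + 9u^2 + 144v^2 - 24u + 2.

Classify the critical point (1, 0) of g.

local minimum

The mixed partial ∂²g/∂u∂v is 0, so the Hessian at any point is diag(g_uu, g_vv) = diag(6(2u + 3), 36(-3v^2 + 4v + 8)).
At (1, 0): H = diag(30, 288).
Both eigenvalues are positive, so H is positive definite: a local minimum.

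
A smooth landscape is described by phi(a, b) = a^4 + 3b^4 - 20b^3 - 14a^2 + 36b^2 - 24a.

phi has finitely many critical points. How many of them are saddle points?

4

phi separates as a function of a plus a function of b, so ∇phi=0 decouples.
∂phi/∂a = 4(a - 3)(a + 1)(a + 2) = 0 at a ∈ {-2, -1, 3}; ∂phi/∂b = 12b(b - 3)(b - 2) = 0 at b ∈ {0, 2, 3}.
The Hessian is diagonal: diag(phi_aa, phi_bb). Second derivatives: phi_aa(-2)=20, phi_aa(-1)=-16, phi_aa(3)=80; phi_bb(0)=72, phi_bb(2)=-24, phi_bb(3)=36.
Saddle points occur where the two diagonal entries have opposite signs: (-2, 2), (-1, 0), (-1, 3), (3, 2). Count: 4.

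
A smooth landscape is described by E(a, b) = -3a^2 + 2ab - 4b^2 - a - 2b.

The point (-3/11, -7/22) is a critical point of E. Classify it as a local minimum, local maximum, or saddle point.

The Hessian of E is constant: H = [[-6, 2], [2, -8]].
det(H) = (-6)·(-8) − 2² = 44.
det(H) > 0 and tr(H) = -14 < 0, so H is negative definite and the point is a local maximum.

local maximum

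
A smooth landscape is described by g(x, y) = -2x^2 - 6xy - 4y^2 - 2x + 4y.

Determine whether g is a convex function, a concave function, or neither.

g is quadratic, so its Hessian is the constant matrix H = [[-4, -6], [-6, -8]].
det(H) = -4, tr(H) = -12.
det(H) < 0, so H is indefinite: neither convex nor concave.

neither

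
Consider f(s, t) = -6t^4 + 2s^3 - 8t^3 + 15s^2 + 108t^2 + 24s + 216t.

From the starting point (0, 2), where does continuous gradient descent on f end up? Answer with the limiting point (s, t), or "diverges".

f is separable, so gradient descent decouples: s follows -∂f/∂s, t follows -∂f/∂t.
∂f/∂s = 6(s + 1)(s + 4); at s=0 this is 24, so s decreases.
∂f/∂t = -24(t - 3)(t + 1)(t + 3); at t=2 this is 360, so t decreases.
s converges to its nearest critical value -1 (a local min of the s-part); t converges to -1. The iterate converges to (-1, -1).

(-1, -1)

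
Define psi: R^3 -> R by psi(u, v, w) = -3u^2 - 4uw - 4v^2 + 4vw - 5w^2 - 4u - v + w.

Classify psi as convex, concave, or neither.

concave

psi is quadratic, so its Hessian is the constant matrix H = [[-6, 0, -4], [0, -8, 4], [-4, 4, -10]].
Leading principal minors: -6, 48, -256.
Signs alternate −, +, − ⇒ H ≺ 0 ⇒ concave.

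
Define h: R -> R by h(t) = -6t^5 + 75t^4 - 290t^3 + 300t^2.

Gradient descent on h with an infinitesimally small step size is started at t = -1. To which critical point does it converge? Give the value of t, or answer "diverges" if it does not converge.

h'(t) = -30t(t - 5)(t - 4)(t - 1), so h'(-1) = -1800.
Gradient descent moves in the -h' direction, i.e. t is increasing.
The nearest critical point in that direction is t = 0, where h'' = 600 > 0 (a local minimum). The iterate converges there.

0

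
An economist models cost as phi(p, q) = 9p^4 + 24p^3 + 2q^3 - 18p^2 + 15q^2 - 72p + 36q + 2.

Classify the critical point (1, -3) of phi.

saddle point

The mixed partial ∂²phi/∂p∂q is 0, so the Hessian at any point is diag(phi_pp, phi_qq) = diag(36(3p^2 + 4p - 1), 6(2q + 5)).
At (1, -3): H = diag(216, -6).
The eigenvalues have opposite signs, so H is indefinite: a saddle point.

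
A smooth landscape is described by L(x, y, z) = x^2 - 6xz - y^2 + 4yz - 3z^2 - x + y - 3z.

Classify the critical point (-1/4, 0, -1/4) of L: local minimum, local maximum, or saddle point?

The Hessian is constant: H = [[2, 0, -6], [0, -2, 4], [-6, 4, -6]].
Leading principal minors: Δ₁ = 2, Δ₂ = -4, Δ₃ = 64.
The minors fit neither the all-positive nor the alternating-sign pattern, so H is indefinite: a saddle point.

saddle point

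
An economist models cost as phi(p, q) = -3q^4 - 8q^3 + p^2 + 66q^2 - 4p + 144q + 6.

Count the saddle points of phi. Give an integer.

2

phi separates as a function of p plus a function of q, so ∇phi=0 decouples.
∂phi/∂p = 2(p - 2) = 0 at p ∈ {2}; ∂phi/∂q = -12(q - 3)(q + 1)(q + 4) = 0 at q ∈ {-4, -1, 3}.
The Hessian is diagonal: diag(phi_pp, phi_qq). Second derivatives: phi_pp(2)=2; phi_qq(-4)=-252, phi_qq(-1)=144, phi_qq(3)=-336.
Saddle points occur where the two diagonal entries have opposite signs: (2, -4), (2, 3). Count: 2.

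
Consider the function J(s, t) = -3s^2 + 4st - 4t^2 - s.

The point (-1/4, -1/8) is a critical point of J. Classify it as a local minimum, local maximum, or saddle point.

local maximum

The Hessian of J is constant: H = [[-6, 4], [4, -8]].
det(H) = (-6)·(-8) − 4² = 32.
det(H) > 0 and tr(H) = -14 < 0, so H is negative definite and the point is a local maximum.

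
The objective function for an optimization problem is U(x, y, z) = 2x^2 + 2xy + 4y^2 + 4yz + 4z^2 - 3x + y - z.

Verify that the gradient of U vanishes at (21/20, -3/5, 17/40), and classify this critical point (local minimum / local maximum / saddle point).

∇U = (4x + 2y - 3, 2x + 8y + 4z + 1, 4y + 8z - 1); substituting (21/20, -3/5, 17/40) gives ∇U = (0, 0, 0), so (21/20, -3/5, 17/40) is indeed a critical point.
The Hessian is constant: H = [[4, 2, 0], [2, 8, 4], [0, 4, 8]].
Leading principal minors: Δ₁ = 4, Δ₂ = 28, Δ₃ = 160.
All leading minors are positive, so H is positive definite: a local minimum.

local minimum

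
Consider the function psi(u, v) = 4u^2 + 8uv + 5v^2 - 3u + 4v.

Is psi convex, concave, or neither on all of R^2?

convex

psi is quadratic, so its Hessian is the constant matrix H = [[8, 8], [8, 10]].
det(H) = 16, tr(H) = 18.
det(H) > 0 and tr(H) > 0, so H is positive definite everywhere: convex.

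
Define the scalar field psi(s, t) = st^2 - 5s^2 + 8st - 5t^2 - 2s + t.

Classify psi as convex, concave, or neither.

The term st^2 is cubic, so the Hessian is not constant.
∂²psi/∂t² = 2s - 10, which takes both signs as s varies (negative for sufficiently negative s). A diagonal entry of the Hessian changing sign means the Hessian is neither positive- nor negative-semidefinite on all of R^2.

neither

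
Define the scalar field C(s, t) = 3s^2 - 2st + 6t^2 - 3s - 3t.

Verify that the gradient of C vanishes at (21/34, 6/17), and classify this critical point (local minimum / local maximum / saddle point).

∇C = (6s - 2t - 3, -2s + 12t - 3); substituting (21/34, 6/17) gives ∇C = (0, 0), so (21/34, 6/17) is indeed a critical point.
The Hessian of C is constant: H = [[6, -2], [-2, 12]].
det(H) = 6·12 − (-2)² = 68.
det(H) > 0 and tr(H) = 18 > 0, so H is positive definite and the point is a local minimum.

local minimum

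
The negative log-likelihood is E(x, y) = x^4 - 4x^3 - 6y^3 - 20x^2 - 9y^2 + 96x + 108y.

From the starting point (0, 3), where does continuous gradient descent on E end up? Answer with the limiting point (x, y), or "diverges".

diverges

E is separable, so gradient descent decouples: x follows -∂E/∂x, y follows -∂E/∂y.
∂E/∂x = 4(x - 4)(x - 2)(x + 3); at x=0 this is 96, so x decreases.
∂E/∂y = -18(y - 2)(y + 3); at y=3 this is -108, so y increases.
The y-coordinate has no critical point in that direction and runs off to infinity.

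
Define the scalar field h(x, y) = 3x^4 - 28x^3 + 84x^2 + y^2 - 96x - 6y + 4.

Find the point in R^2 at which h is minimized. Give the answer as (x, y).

(4, 3)

h(x,y) separates as P(x) + Q(y) + 4, so its minimum is min P + min Q + 4.
P'(x) = 12(x - 4)(x - 2)(x - 1) vanishes at x ∈ {1, 2, 4}; Q'(y) = 2y - 6 vanishes at y ∈ {3}.
Local minima of P (where P''>0): P(1)=-37, P(4)=-64. Local minima of Q: Q(3)=-9.
So the global minimum of h is P(4) + Q(3) + 4 = -64 − 9 + 4 = -69, attained at (4, 3).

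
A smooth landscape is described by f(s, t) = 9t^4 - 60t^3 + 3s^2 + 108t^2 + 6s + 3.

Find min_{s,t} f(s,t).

f(s,t) separates as P(s) + Q(t) + 3, so its minimum is min P + min Q + 3.
P'(s) = 6s + 6 vanishes at s ∈ {-1}; Q'(t) = 36t(t - 3)(t - 2) vanishes at t ∈ {0, 2, 3}.
Local minima of P (where P''>0): P(-1)=-3. Local minima of Q: Q(0)=0, Q(3)=81.
So the global minimum of f is P(-1) + Q(0) + 3 = -3 + 0 + 3 = 0, attained at (-1, 0).

0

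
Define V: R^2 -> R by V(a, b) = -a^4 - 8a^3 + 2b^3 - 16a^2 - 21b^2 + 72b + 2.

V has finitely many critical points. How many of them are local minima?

1

V separates as a function of a plus a function of b, so ∇V=0 decouples.
∂V/∂a = -4a(a + 2)(a + 4) = 0 at a ∈ {-4, -2, 0}; ∂V/∂b = 6(b - 4)(b - 3) = 0 at b ∈ {3, 4}.
The Hessian is diagonal: diag(V_aa, V_bb). Second derivatives: V_aa(-4)=-32, V_aa(-2)=16, V_aa(0)=-32; V_bb(3)=-6, V_bb(4)=6.
Local minima occur where both diagonal entries positive: (-2, 4). Count: 1.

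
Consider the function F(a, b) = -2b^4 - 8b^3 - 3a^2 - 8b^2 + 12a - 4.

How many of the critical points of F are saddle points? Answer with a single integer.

1

F separates as a function of a plus a function of b, so ∇F=0 decouples.
∂F/∂a = -6(a - 2) = 0 at a ∈ {2}; ∂F/∂b = -8b(b + 1)(b + 2) = 0 at b ∈ {-2, -1, 0}.
The Hessian is diagonal: diag(F_aa, F_bb). Second derivatives: F_aa(2)=-6; F_bb(-2)=-16, F_bb(-1)=8, F_bb(0)=-16.
Saddle points occur where the two diagonal entries have opposite signs: (2, -1). Count: 1.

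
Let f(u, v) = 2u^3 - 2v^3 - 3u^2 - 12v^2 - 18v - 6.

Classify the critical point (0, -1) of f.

local maximum

The mixed partial ∂²f/∂u∂v is 0, so the Hessian at any point is diag(f_uu, f_vv) = diag(6(2u - 1), -12(v + 2)).
At (0, -1): H = diag(-6, -12).
Both eigenvalues are negative, so H is negative definite: a local maximum.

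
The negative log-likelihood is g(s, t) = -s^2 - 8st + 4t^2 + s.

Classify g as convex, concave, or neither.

g is quadratic, so its Hessian is the constant matrix H = [[-2, -8], [-8, 8]].
det(H) = -80, tr(H) = 6.
det(H) < 0, so H is indefinite: neither convex nor concave.

neither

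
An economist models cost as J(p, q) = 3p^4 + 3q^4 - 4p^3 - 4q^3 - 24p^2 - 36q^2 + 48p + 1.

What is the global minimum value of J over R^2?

-300

J(p,q) separates as A(p) + B(q) + 1, so its minimum is min A + min B + 1.
A'(p) = 12(p - 2)(p - 1)(p + 2) vanishes at p ∈ {-2, 1, 2}; B'(q) = 12q(q - 3)(q + 2) vanishes at q ∈ {-2, 0, 3}.
Local minima of A (where A''>0): A(-2)=-112, A(2)=16. Local minima of B: B(-2)=-64, B(3)=-189.
So the global minimum of J is A(-2) + B(3) + 1 = -112 − 189 + 1 = -300, attained at (-2, 3).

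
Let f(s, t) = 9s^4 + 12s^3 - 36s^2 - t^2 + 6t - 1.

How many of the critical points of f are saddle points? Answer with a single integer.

f separates as a function of s plus a function of t, so ∇f=0 decouples.
∂f/∂s = 36s(s - 1)(s + 2) = 0 at s ∈ {-2, 0, 1}; ∂f/∂t = -2(t - 3) = 0 at t ∈ {3}.
The Hessian is diagonal: diag(f_ss, f_tt). Second derivatives: f_ss(-2)=216, f_ss(0)=-72, f_ss(1)=108; f_tt(3)=-2.
Saddle points occur where the two diagonal entries have opposite signs: (-2, 3), (1, 3). Count: 2.

2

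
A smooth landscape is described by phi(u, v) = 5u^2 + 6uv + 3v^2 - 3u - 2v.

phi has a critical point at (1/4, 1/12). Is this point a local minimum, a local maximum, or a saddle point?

The Hessian of phi is constant: H = [[10, 6], [6, 6]].
det(H) = 10·6 − 6² = 24.
det(H) > 0 and tr(H) = 16 > 0, so H is positive definite and the point is a local minimum.

local minimum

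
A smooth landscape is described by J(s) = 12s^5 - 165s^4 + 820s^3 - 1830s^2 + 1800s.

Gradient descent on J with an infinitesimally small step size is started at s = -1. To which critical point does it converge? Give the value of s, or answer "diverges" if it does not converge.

J'(s) = 60(s - 5)(s - 3)(s - 2)(s - 1), so J'(-1) = 8640.
Gradient descent moves in the -J' direction, i.e. s is decreasing.
There is no critical point below s=-1, and J' keeps the same sign, so the iterate runs off to −∞.

diverges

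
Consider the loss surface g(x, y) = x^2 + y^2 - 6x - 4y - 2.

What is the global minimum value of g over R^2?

-15

g(x,y) separates as P(x) + Q(y) − 2, so its minimum is min P + min Q − 2.
P'(x) = 2x - 6 vanishes at x ∈ {3}; Q'(y) = 2y - 4 vanishes at y ∈ {2}.
Local minima of P (where P''>0): P(3)=-9. Local minima of Q: Q(2)=-4.
So the global minimum of g is P(3) + Q(2) − 2 = -9 − 4 − 2 = -15, attained at (3, 2).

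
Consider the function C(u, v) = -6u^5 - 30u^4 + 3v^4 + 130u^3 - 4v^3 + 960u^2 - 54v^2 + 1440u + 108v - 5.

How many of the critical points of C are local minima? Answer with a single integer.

4

C separates as a function of u plus a function of v, so ∇C=0 decouples.
∂C/∂u = -30(u - 4)(u + 1)(u + 3)(u + 4) = 0 at u ∈ {-4, -3, -1, 4}; ∂C/∂v = 12(v - 3)(v - 1)(v + 3) = 0 at v ∈ {-3, 1, 3}.
The Hessian is diagonal: diag(C_uu, C_vv). Second derivatives: C_uu(-4)=720, C_uu(-3)=-420, C_uu(-1)=900, C_uu(4)=-8400; C_vv(-3)=288, C_vv(1)=-96, C_vv(3)=144.
Local minima occur where both diagonal entries positive: (-4, -3), (-4, 3), (-1, -3), (-1, 3). Count: 4.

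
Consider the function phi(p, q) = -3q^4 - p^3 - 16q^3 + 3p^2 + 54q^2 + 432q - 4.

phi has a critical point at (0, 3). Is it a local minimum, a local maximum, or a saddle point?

saddle point

The mixed partial ∂²phi/∂p∂q is 0, so the Hessian at any point is diag(phi_pp, phi_qq) = diag(6(-p + 1), 12(-3q^2 - 8q + 9)).
At (0, 3): H = diag(6, -504).
The eigenvalues have opposite signs, so H is indefinite: a saddle point.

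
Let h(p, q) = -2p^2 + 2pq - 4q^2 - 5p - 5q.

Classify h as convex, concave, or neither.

concave

h is quadratic, so its Hessian is the constant matrix H = [[-4, 2], [2, -8]].
det(H) = 28, tr(H) = -12.
det(H) > 0 and tr(H) < 0, so H is negative definite everywhere: concave.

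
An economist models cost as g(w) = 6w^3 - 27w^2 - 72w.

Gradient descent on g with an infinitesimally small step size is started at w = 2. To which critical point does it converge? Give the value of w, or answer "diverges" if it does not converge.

g'(w) = 18(w - 4)(w + 1), so g'(2) = -108.
Gradient descent moves in the -g' direction, i.e. w is increasing.
The nearest critical point in that direction is w = 4, where g'' = 90 > 0 (a local minimum). The iterate converges there.

4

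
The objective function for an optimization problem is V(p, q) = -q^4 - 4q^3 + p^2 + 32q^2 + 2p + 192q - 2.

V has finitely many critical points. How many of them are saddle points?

2

V separates as a function of p plus a function of q, so ∇V=0 decouples.
∂V/∂p = 2(p + 1) = 0 at p ∈ {-1}; ∂V/∂q = -4(q - 4)(q + 3)(q + 4) = 0 at q ∈ {-4, -3, 4}.
The Hessian is diagonal: diag(V_pp, V_qq). Second derivatives: V_pp(-1)=2; V_qq(-4)=-32, V_qq(-3)=28, V_qq(4)=-224.
Saddle points occur where the two diagonal entries have opposite signs: (-1, -4), (-1, 4). Count: 2.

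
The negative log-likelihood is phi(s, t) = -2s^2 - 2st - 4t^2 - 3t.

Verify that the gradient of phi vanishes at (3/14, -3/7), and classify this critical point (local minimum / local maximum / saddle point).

local maximum

∇phi = (-4s - 2t, -2s - 8t - 3); substituting (3/14, -3/7) gives ∇phi = (0, 0), so (3/14, -3/7) is indeed a critical point.
The Hessian of phi is constant: H = [[-4, -2], [-2, -8]].
det(H) = (-4)·(-8) − (-2)² = 28.
det(H) > 0 and tr(H) = -12 < 0, so H is negative definite and the point is a local maximum.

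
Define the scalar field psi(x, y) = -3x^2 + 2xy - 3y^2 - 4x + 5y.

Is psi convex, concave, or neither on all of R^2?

concave

psi is quadratic, so its Hessian is the constant matrix H = [[-6, 2], [2, -6]].
det(H) = 32, tr(H) = -12.
det(H) > 0 and tr(H) < 0, so H is negative definite everywhere: concave.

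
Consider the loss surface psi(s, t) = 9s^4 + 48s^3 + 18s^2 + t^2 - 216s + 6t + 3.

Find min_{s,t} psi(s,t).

-147

psi(s,t) separates as P(s) + Q(t) + 3, so its minimum is min P + min Q + 3.
P'(s) = 36(s - 1)(s + 2)(s + 3) vanishes at s ∈ {-3, -2, 1}; Q'(t) = 2(t + 3) vanishes at t ∈ {-3}.
Local minima of P (where P''>0): P(-3)=243, P(1)=-141. Local minima of Q: Q(-3)=-9.
So the global minimum of psi is P(1) + Q(-3) + 3 = -141 − 9 + 3 = -147, attained at (1, -3).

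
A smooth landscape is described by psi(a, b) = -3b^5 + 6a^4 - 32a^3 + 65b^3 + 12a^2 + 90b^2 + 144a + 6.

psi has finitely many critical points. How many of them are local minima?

psi separates as a function of a plus a function of b, so ∇psi=0 decouples.
∂psi/∂a = 24(a - 3)(a - 2)(a + 1) = 0 at a ∈ {-1, 2, 3}; ∂psi/∂b = -15b(b - 4)(b + 1)(b + 3) = 0 at b ∈ {-3, -1, 0, 4}.
The Hessian is diagonal: diag(psi_aa, psi_bb). Second derivatives: psi_aa(-1)=288, psi_aa(2)=-72, psi_aa(3)=96; psi_bb(-3)=630, psi_bb(-1)=-150, psi_bb(0)=180, psi_bb(4)=-2100.
Local minima occur where both diagonal entries positive: (-1, -3), (-1, 0), (3, -3), (3, 0). Count: 4.

4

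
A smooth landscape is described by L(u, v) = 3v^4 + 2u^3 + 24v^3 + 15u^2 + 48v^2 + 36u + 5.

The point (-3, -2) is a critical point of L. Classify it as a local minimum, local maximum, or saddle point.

The mixed partial ∂²L/∂u∂v is 0, so the Hessian at any point is diag(L_uu, L_vv) = diag(6(2u + 5), 12(3v^2 + 12v + 8)).
At (-3, -2): H = diag(-6, -48).
Both eigenvalues are negative, so H is negative definite: a local maximum.

local maximum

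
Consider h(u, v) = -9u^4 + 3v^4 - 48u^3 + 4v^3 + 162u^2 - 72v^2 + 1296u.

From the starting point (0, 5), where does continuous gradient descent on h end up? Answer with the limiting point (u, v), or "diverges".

(-3, 3)

h is separable, so gradient descent decouples: u follows -∂h/∂u, v follows -∂h/∂v.
∂h/∂u = -36(u - 3)(u + 3)(u + 4); at u=0 this is 1296, so u decreases.
∂h/∂v = 12v(v - 3)(v + 4); at v=5 this is 1080, so v decreases.
u converges to its nearest critical value -3 (a local min of the u-part); v converges to 3. The iterate converges to (-3, 3).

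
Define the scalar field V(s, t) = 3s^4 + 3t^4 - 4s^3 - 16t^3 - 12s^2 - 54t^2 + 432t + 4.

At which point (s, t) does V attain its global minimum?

(2, -3)

V(s,t) separates as P(s) + Q(t) + 4, so its minimum is min P + min Q + 4.
P'(s) = 12s(s - 2)(s + 1) vanishes at s ∈ {-1, 0, 2}; Q'(t) = 12(t - 4)(t - 3)(t + 3) vanishes at t ∈ {-3, 3, 4}.
Local minima of P (where P''>0): P(-1)=-5, P(2)=-32. Local minima of Q: Q(-3)=-1107, Q(4)=608.
So the global minimum of V is P(2) + Q(-3) + 4 = -32 − 1107 + 4 = -1135, attained at (2, -3).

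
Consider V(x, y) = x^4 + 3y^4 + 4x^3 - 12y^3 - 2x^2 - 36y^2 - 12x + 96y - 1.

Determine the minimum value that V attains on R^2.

V(x,y) separates as P(x) + Q(y) − 1, so its minimum is min P + min Q − 1.
P'(x) = 4(x - 1)(x + 1)(x + 3) vanishes at x ∈ {-3, -1, 1}; Q'(y) = 12(y - 4)(y - 1)(y + 2) vanishes at y ∈ {-2, 1, 4}.
Local minima of P (where P''>0): P(-3)=-9, P(1)=-9. Local minima of Q: Q(-2)=-192, Q(4)=-192.
So the global minimum of V is P(-3) + Q(-2) − 1 = -9 − 192 − 1 = -202, attained at (-3, -2).

-202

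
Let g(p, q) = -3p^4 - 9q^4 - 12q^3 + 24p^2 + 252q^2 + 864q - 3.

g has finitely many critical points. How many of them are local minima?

g separates as a function of p plus a function of q, so ∇g=0 decouples.
∂g/∂p = -12p(p - 2)(p + 2) = 0 at p ∈ {-2, 0, 2}; ∂g/∂q = -36(q - 4)(q + 2)(q + 3) = 0 at q ∈ {-3, -2, 4}.
The Hessian is diagonal: diag(g_pp, g_qq). Second derivatives: g_pp(-2)=-96, g_pp(0)=48, g_pp(2)=-96; g_qq(-3)=-252, g_qq(-2)=216, g_qq(4)=-1512.
Local minima occur where both diagonal entries positive: (0, -2). Count: 1.

1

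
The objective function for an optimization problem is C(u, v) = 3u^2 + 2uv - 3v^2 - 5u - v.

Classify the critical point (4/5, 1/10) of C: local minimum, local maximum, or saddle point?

saddle point

The Hessian of C is constant: H = [[6, 2], [2, -6]].
det(H) = 6·(-6) − 2² = -40.
Since det(H) < 0, H is indefinite and the critical point is a saddle point.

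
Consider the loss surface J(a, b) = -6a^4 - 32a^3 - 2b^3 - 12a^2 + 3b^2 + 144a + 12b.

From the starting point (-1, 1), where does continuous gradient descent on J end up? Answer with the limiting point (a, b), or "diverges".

(-2, -1)

J is separable, so gradient descent decouples: a follows -∂J/∂a, b follows -∂J/∂b.
∂J/∂a = -24(a - 1)(a + 2)(a + 3); at a=-1 this is 96, so a decreases.
∂J/∂b = -6(b - 2)(b + 1); at b=1 this is 12, so b decreases.
a converges to its nearest critical value -2 (a local min of the a-part); b converges to -1. The iterate converges to (-2, -1).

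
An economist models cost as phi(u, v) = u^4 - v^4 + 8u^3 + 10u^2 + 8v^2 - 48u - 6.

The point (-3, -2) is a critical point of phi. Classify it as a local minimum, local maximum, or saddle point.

The mixed partial ∂²phi/∂u∂v is 0, so the Hessian at any point is diag(phi_uu, phi_vv) = diag(4(3u^2 + 12u + 5), 4(-3v^2 + 4)).
At (-3, -2): H = diag(-16, -32).
Both eigenvalues are negative, so H is negative definite: a local maximum.

local maximum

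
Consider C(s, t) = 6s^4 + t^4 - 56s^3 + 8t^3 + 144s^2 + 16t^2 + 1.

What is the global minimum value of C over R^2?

1

C(s,t) separates as P(s) + Q(t) + 1, so its minimum is min P + min Q + 1.
P'(s) = 24s(s - 4)(s - 3) vanishes at s ∈ {0, 3, 4}; Q'(t) = 4t(t + 2)(t + 4) vanishes at t ∈ {-4, -2, 0}.
Local minima of P (where P''>0): P(0)=0, P(4)=256. Local minima of Q: Q(-4)=0, Q(0)=0.
So the global minimum of C is P(0) + Q(-4) + 1 = 0 + 0 + 1 = 1, attained at (0, -4).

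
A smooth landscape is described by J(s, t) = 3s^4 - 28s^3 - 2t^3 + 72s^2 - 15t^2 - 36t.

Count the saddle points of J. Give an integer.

J separates as a function of s plus a function of t, so ∇J=0 decouples.
∂J/∂s = 12s(s - 4)(s - 3) = 0 at s ∈ {0, 3, 4}; ∂J/∂t = -6(t + 2)(t + 3) = 0 at t ∈ {-3, -2}.
The Hessian is diagonal: diag(J_ss, J_tt). Second derivatives: J_ss(0)=144, J_ss(3)=-36, J_ss(4)=48; J_tt(-3)=6, J_tt(-2)=-6.
Saddle points occur where the two diagonal entries have opposite signs: (0, -2), (3, -3), (4, -2). Count: 3.

3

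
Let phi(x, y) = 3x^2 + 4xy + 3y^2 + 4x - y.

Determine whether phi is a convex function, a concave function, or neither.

phi is quadratic, so its Hessian is the constant matrix H = [[6, 4], [4, 6]].
det(H) = 20, tr(H) = 12.
det(H) > 0 and tr(H) > 0, so H is positive definite everywhere: convex.

convex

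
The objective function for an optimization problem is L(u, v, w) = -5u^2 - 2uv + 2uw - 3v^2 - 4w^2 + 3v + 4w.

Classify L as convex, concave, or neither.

L is quadratic, so its Hessian is the constant matrix H = [[-10, -2, 2], [-2, -6, 0], [2, 0, -8]].
Leading principal minors: -10, 56, -424.
Signs alternate −, +, − ⇒ H ≺ 0 ⇒ concave.

concave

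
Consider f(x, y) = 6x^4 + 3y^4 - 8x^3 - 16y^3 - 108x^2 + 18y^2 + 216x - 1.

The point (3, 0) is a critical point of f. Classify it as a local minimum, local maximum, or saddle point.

The mixed partial ∂²f/∂x∂y is 0, so the Hessian at any point is diag(f_xx, f_yy) = diag(24(3x^2 - 2x - 9), 12(3y^2 - 8y + 3)).
At (3, 0): H = diag(288, 36).
Both eigenvalues are positive, so H is positive definite: a local minimum.

local minimum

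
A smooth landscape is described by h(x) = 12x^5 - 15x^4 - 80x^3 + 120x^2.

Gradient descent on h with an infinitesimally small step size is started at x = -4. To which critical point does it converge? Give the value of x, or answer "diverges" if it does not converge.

h'(x) = 60x(x - 2)(x - 1)(x + 2), so h'(-4) = 14400.
Gradient descent moves in the -h' direction, i.e. x is decreasing.
There is no critical point below x=-4, and h' keeps the same sign, so the iterate runs off to −∞.

diverges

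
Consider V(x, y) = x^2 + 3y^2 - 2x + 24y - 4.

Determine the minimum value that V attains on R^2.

V(x,y) separates as P(x) + Q(y) − 4, so its minimum is min P + min Q − 4.
P'(x) = 2x - 2 vanishes at x ∈ {1}; Q'(y) = 6y + 24 vanishes at y ∈ {-4}.
Local minima of P (where P''>0): P(1)=-1. Local minima of Q: Q(-4)=-48.
So the global minimum of V is P(1) + Q(-4) − 4 = -1 − 48 − 4 = -53, attained at (1, -4).

-53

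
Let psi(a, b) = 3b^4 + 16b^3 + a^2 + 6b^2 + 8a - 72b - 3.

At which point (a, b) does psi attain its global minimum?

psi(a,b) separates as P(a) + Q(b) − 3, so its minimum is min P + min Q − 3.
P'(a) = 2a + 8 vanishes at a ∈ {-4}; Q'(b) = 12(b - 1)(b + 2)(b + 3) vanishes at b ∈ {-3, -2, 1}.
Local minima of P (where P''>0): P(-4)=-16. Local minima of Q: Q(-3)=81, Q(1)=-47.
So the global minimum of psi is P(-4) + Q(1) − 3 = -16 − 47 − 3 = -66, attained at (-4, 1).

(-4, 1)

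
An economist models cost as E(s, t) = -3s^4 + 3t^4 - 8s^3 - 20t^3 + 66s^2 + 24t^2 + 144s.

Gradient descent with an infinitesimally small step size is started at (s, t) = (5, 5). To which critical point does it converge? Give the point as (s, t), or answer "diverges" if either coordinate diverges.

diverges

E is separable, so gradient descent decouples: s follows -∂E/∂s, t follows -∂E/∂t.
∂E/∂s = -12(s - 3)(s + 1)(s + 4); at s=5 this is -1296, so s increases.
∂E/∂t = 12t(t - 4)(t - 1); at t=5 this is 240, so t decreases.
The s-coordinate has no critical point in that direction and runs off to infinity.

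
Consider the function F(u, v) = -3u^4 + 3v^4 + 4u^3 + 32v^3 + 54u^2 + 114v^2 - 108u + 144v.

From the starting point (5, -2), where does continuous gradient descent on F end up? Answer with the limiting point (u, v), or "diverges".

diverges

F is separable, so gradient descent decouples: u follows -∂F/∂u, v follows -∂F/∂v.
∂F/∂u = -12(u - 3)(u - 1)(u + 3); at u=5 this is -768, so u increases.
∂F/∂v = 12(v + 1)(v + 3)(v + 4); at v=-2 this is -24, so v increases.
The u-coordinate has no critical point in that direction and runs off to infinity.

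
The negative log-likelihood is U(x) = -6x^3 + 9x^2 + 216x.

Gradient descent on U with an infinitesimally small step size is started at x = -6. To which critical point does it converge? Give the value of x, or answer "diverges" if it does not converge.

-3

U'(x) = -18(x - 4)(x + 3), so U'(-6) = -540.
Gradient descent moves in the -U' direction, i.e. x is increasing.
The nearest critical point in that direction is x = -3, where U'' = 126 > 0 (a local minimum). The iterate converges there.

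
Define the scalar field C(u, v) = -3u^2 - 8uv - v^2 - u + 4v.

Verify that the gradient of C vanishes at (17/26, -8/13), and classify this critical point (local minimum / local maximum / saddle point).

∇C = (-6u - 8v - 1, -8u - 2v + 4); substituting (17/26, -8/13) gives ∇C = (0, 0), so (17/26, -8/13) is indeed a critical point.
The Hessian of C is constant: H = [[-6, -8], [-8, -2]].
det(H) = (-6)·(-2) − (-8)² = -52.
Since det(H) < 0, H is indefinite and the critical point is a saddle point.

saddle point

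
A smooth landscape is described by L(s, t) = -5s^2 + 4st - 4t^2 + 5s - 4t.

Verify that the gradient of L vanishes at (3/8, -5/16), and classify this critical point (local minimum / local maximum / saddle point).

∇L = (-10s + 4t + 5, 4s - 8t - 4); substituting (3/8, -5/16) gives ∇L = (0, 0), so (3/8, -5/16) is indeed a critical point.
The Hessian of L is constant: H = [[-10, 4], [4, -8]].
det(H) = (-10)·(-8) − 4² = 64.
det(H) > 0 and tr(H) = -18 < 0, so H is negative definite and the point is a local maximum.

local maximum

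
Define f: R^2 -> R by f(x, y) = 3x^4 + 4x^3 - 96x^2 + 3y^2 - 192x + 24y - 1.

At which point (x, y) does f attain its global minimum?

f(x,y) separates as P(x) + Q(y) − 1, so its minimum is min P + min Q − 1.
P'(x) = 12(x - 4)(x + 1)(x + 4) vanishes at x ∈ {-4, -1, 4}; Q'(y) = 6y + 24 vanishes at y ∈ {-4}.
Local minima of P (where P''>0): P(-4)=-256, P(4)=-1280. Local minima of Q: Q(-4)=-48.
So the global minimum of f is P(4) + Q(-4) − 1 = -1280 − 48 − 1 = -1329, attained at (4, -4).

(4, -4)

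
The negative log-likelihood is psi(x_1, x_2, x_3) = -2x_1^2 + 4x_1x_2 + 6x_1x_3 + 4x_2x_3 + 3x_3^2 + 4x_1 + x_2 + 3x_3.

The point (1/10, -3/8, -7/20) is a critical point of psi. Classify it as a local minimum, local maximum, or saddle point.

saddle point

The Hessian is constant: H = [[-4, 4, 6], [4, 0, 4], [6, 4, 6]].
Leading principal minors: Δ₁ = -4, Δ₂ = -16, Δ₃ = 160.
The minors fit neither the all-positive nor the alternating-sign pattern, so H is indefinite: a saddle point.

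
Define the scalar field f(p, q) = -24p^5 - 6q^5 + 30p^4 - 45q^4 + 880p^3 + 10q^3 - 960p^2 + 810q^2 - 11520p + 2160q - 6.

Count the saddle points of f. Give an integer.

f separates as a function of p plus a function of q, so ∇f=0 decouples.
∂f/∂p = -120(p - 4)(p - 3)(p + 2)(p + 4) = 0 at p ∈ {-4, -2, 3, 4}; ∂f/∂q = -30(q - 3)(q + 2)(q + 3)(q + 4) = 0 at q ∈ {-4, -3, -2, 3}.
The Hessian is diagonal: diag(f_pp, f_qq). Second derivatives: f_pp(-4)=13440, f_pp(-2)=-7200, f_pp(3)=4200, f_pp(4)=-5760; f_qq(-4)=420, f_qq(-3)=-180, f_qq(-2)=300, f_qq(3)=-6300.
Saddle points occur where the two diagonal entries have opposite signs: (-4, -3), (-4, 3), (-2, -4), (-2, -2), (3, -3), (3, 3), (4, -4), (4, -2). Count: 8.

8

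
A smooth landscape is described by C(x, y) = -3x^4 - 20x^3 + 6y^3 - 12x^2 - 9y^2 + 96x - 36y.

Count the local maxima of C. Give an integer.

C separates as a function of x plus a function of y, so ∇C=0 decouples.
∂C/∂x = -12(x - 1)(x + 2)(x + 4) = 0 at x ∈ {-4, -2, 1}; ∂C/∂y = 18(y - 2)(y + 1) = 0 at y ∈ {-1, 2}.
The Hessian is diagonal: diag(C_xx, C_yy). Second derivatives: C_xx(-4)=-120, C_xx(-2)=72, C_xx(1)=-180; C_yy(-1)=-54, C_yy(2)=54.
Local maxima occur where both diagonal entries negative: (-4, -1), (1, -1). Count: 2.

2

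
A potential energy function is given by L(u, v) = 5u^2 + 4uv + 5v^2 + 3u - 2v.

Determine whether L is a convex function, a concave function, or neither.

L is quadratic, so its Hessian is the constant matrix H = [[10, 4], [4, 10]].
det(H) = 84, tr(H) = 20.
det(H) > 0 and tr(H) > 0, so H is positive definite everywhere: convex.

convex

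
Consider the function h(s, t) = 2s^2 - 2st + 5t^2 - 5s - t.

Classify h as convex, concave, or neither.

h is quadratic, so its Hessian is the constant matrix H = [[4, -2], [-2, 10]].
det(H) = 36, tr(H) = 14.
det(H) > 0 and tr(H) > 0, so H is positive definite everywhere: convex.

convex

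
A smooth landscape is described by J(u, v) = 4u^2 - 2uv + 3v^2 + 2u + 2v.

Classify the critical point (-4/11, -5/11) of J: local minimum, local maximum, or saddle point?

The Hessian of J is constant: H = [[8, -2], [-2, 6]].
det(H) = 8·6 − (-2)² = 44.
det(H) > 0 and tr(H) = 14 > 0, so H is positive definite and the point is a local minimum.

local minimum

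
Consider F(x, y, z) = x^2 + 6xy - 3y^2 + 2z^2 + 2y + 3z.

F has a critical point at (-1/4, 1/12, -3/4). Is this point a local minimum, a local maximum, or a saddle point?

saddle point

The Hessian is constant: H = [[2, 6, 0], [6, -6, 0], [0, 0, 4]].
Leading principal minors: Δ₁ = 2, Δ₂ = -48, Δ₃ = -192.
The minors fit neither the all-positive nor the alternating-sign pattern, so H is indefinite: a saddle point.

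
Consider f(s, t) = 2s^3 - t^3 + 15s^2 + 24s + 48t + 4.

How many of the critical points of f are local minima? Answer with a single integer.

1

f separates as a function of s plus a function of t, so ∇f=0 decouples.
∂f/∂s = 6(s + 1)(s + 4) = 0 at s ∈ {-4, -1}; ∂f/∂t = -3(t - 4)(t + 4) = 0 at t ∈ {-4, 4}.
The Hessian is diagonal: diag(f_ss, f_tt). Second derivatives: f_ss(-4)=-18, f_ss(-1)=18; f_tt(-4)=24, f_tt(4)=-24.
Local minima occur where both diagonal entries positive: (-1, -4). Count: 1.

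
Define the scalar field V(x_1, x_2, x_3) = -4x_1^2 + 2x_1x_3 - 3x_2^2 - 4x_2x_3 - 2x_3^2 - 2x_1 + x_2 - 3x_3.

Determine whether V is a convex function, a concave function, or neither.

V is quadratic, so its Hessian is the constant matrix H = [[-8, 0, 2], [0, -6, -4], [2, -4, -4]].
Leading principal minors: -8, 48, -40.
Signs alternate −, +, − ⇒ H ≺ 0 ⇒ concave.

concave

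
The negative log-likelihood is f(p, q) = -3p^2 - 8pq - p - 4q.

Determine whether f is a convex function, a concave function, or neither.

f is quadratic, so its Hessian is the constant matrix H = [[-6, -8], [-8, 0]].
det(H) = -64, tr(H) = -6.
det(H) < 0, so H is indefinite: neither convex nor concave.

neither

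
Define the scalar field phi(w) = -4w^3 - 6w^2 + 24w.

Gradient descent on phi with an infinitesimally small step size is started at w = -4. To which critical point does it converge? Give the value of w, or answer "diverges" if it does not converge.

-2

phi'(w) = -12(w - 1)(w + 2), so phi'(-4) = -120.
Gradient descent moves in the -phi' direction, i.e. w is increasing.
The nearest critical point in that direction is w = -2, where phi'' = 36 > 0 (a local minimum). The iterate converges there.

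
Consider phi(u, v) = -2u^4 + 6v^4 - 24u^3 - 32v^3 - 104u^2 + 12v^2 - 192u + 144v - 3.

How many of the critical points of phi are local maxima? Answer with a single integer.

2

phi separates as a function of u plus a function of v, so ∇phi=0 decouples.
∂phi/∂u = -8(u + 2)(u + 3)(u + 4) = 0 at u ∈ {-4, -3, -2}; ∂phi/∂v = 24(v - 3)(v - 2)(v + 1) = 0 at v ∈ {-1, 2, 3}.
The Hessian is diagonal: diag(phi_uu, phi_vv). Second derivatives: phi_uu(-4)=-16, phi_uu(-3)=8, phi_uu(-2)=-16; phi_vv(-1)=288, phi_vv(2)=-72, phi_vv(3)=96.
Local maxima occur where both diagonal entries negative: (-4, 2), (-2, 2). Count: 2.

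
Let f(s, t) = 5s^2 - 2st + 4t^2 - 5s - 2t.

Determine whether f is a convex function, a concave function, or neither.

convex

f is quadratic, so its Hessian is the constant matrix H = [[10, -2], [-2, 8]].
det(H) = 76, tr(H) = 18.
det(H) > 0 and tr(H) > 0, so H is positive definite everywhere: convex.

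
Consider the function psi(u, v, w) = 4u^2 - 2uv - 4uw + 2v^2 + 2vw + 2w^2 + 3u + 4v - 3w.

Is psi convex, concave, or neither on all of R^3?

psi is quadratic, so its Hessian is the constant matrix H = [[8, -2, -4], [-2, 4, 2], [-4, 2, 4]].
Leading principal minors: 8, 28, 48.
All positive ⇒ H ≻ 0 ⇒ convex.

convex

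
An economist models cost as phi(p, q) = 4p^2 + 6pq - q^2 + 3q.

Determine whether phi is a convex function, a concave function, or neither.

phi is quadratic, so its Hessian is the constant matrix H = [[8, 6], [6, -2]].
det(H) = -52, tr(H) = 6.
det(H) < 0, so H is indefinite: neither convex nor concave.

neither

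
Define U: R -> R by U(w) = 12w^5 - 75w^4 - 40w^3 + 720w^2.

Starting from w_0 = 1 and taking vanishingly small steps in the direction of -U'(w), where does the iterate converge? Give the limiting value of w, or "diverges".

U'(w) = 60w(w - 4)(w - 3)(w + 2), so U'(1) = 1080.
Gradient descent moves in the -U' direction, i.e. w is decreasing.
The nearest critical point in that direction is w = 0, where U'' = 1440 > 0 (a local minimum). The iterate converges there.

0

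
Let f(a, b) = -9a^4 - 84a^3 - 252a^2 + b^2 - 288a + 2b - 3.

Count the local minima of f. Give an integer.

f separates as a function of a plus a function of b, so ∇f=0 decouples.
∂f/∂a = -36(a + 1)(a + 2)(a + 4) = 0 at a ∈ {-4, -2, -1}; ∂f/∂b = 2(b + 1) = 0 at b ∈ {-1}.
The Hessian is diagonal: diag(f_aa, f_bb). Second derivatives: f_aa(-4)=-216, f_aa(-2)=72, f_aa(-1)=-108; f_bb(-1)=2.
Local minima occur where both diagonal entries positive: (-2, -1). Count: 1.

1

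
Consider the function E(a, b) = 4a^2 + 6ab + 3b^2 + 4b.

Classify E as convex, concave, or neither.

E is quadratic, so its Hessian is the constant matrix H = [[8, 6], [6, 6]].
det(H) = 12, tr(H) = 14.
det(H) > 0 and tr(H) > 0, so H is positive definite everywhere: convex.

convex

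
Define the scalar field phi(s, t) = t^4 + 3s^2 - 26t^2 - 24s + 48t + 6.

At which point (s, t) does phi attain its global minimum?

phi(s,t) separates as P(s) + Q(t) + 6, so its minimum is min P + min Q + 6.
P'(s) = 6s - 24 vanishes at s ∈ {4}; Q'(t) = 4(t - 3)(t - 1)(t + 4) vanishes at t ∈ {-4, 1, 3}.
Local minima of P (where P''>0): P(4)=-48. Local minima of Q: Q(-4)=-352, Q(3)=-9.
So the global minimum of phi is P(4) + Q(-4) + 6 = -48 − 352 + 6 = -394, attained at (4, -4).

(4, -4)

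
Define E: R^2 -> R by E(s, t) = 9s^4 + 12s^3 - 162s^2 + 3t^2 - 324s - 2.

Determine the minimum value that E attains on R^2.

E(s,t) separates as P(s) + Q(t) − 2, so its minimum is min P + min Q − 2.
P'(s) = 36(s - 3)(s + 1)(s + 3) vanishes at s ∈ {-3, -1, 3}; Q'(t) = 6t vanishes at t ∈ {0}.
Local minima of P (where P''>0): P(-3)=-81, P(3)=-1377. Local minima of Q: Q(0)=0.
So the global minimum of E is P(3) + Q(0) − 2 = -1377 + 0 − 2 = -1379, attained at (3, 0).

-1379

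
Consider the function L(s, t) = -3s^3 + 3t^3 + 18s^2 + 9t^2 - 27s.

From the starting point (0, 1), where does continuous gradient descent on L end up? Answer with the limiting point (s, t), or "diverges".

L is separable, so gradient descent decouples: s follows -∂L/∂s, t follows -∂L/∂t.
∂L/∂s = -9(s - 3)(s - 1); at s=0 this is -27, so s increases.
∂L/∂t = 9t(t + 2); at t=1 this is 27, so t decreases.
s converges to its nearest critical value 1 (a local min of the s-part); t converges to 0. The iterate converges to (1, 0).

(1, 0)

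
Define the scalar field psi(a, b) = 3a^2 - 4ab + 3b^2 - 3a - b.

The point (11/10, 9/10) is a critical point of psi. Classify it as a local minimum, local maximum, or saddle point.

local minimum

The Hessian of psi is constant: H = [[6, -4], [-4, 6]].
det(H) = 6·6 − (-4)² = 20.
det(H) > 0 and tr(H) = 12 > 0, so H is positive definite and the point is a local minimum.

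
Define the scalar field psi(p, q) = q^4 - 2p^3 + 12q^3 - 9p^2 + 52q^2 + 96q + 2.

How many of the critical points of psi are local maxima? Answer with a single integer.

psi separates as a function of p plus a function of q, so ∇psi=0 decouples.
∂psi/∂p = -6p(p + 3) = 0 at p ∈ {-3, 0}; ∂psi/∂q = 4(q + 2)(q + 3)(q + 4) = 0 at q ∈ {-4, -3, -2}.
The Hessian is diagonal: diag(psi_pp, psi_qq). Second derivatives: psi_pp(-3)=18, psi_pp(0)=-18; psi_qq(-4)=8, psi_qq(-3)=-4, psi_qq(-2)=8.
Local maxima occur where both diagonal entries negative: (0, -3). Count: 1.

1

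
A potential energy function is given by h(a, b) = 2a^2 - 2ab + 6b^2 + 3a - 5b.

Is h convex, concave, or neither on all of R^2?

h is quadratic, so its Hessian is the constant matrix H = [[4, -2], [-2, 12]].
det(H) = 44, tr(H) = 16.
det(H) > 0 and tr(H) > 0, so H is positive definite everywhere: convex.

convex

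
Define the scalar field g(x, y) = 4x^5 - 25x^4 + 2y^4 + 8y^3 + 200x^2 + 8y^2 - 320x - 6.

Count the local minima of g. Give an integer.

4

g separates as a function of x plus a function of y, so ∇g=0 decouples.
∂g/∂x = 20(x - 4)(x - 2)(x - 1)(x + 2) = 0 at x ∈ {-2, 1, 2, 4}; ∂g/∂y = 8y(y + 1)(y + 2) = 0 at y ∈ {-2, -1, 0}.
The Hessian is diagonal: diag(g_xx, g_yy). Second derivatives: g_xx(-2)=-1440, g_xx(1)=180, g_xx(2)=-160, g_xx(4)=720; g_yy(-2)=16, g_yy(-1)=-8, g_yy(0)=16.
Local minima occur where both diagonal entries positive: (1, -2), (1, 0), (4, -2), (4, 0). Count: 4.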